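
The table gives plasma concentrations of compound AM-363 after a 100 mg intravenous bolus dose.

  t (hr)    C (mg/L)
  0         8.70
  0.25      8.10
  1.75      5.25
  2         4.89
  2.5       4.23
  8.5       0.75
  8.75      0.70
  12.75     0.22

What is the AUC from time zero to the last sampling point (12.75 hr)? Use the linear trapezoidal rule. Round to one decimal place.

AUC = 32.6 mg/L·hr

Trapezoidal AUC_0→12.75:
  [0→0.25]: (8.70+8.10)/2 × 0.25 = 2.1
  [0.25→1.75]: (8.10+5.25)/2 × 1.5 = 10.0125
  [1.75→2]: (5.25+4.89)/2 × 0.25 = 1.2675
  [2→2.5]: (4.89+4.23)/2 × 0.5 = 2.28
  [2.5→8.5]: (4.23+0.75)/2 × 6 = 14.94
  [8.5→8.75]: (0.75+0.70)/2 × 0.25 = 0.18125
  [8.75→12.75]: (0.70+0.22)/2 × 4 = 1.84
  Sum = 32.62125 mg/L·hr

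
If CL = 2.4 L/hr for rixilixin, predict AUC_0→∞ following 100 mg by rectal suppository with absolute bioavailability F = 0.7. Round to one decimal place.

AUC = 29.2 mg/L·hr

AUC_0→∞ = F × Dose / CL
        = 0.7 × 100 / 2.4 = 29.1667 mg/L·hr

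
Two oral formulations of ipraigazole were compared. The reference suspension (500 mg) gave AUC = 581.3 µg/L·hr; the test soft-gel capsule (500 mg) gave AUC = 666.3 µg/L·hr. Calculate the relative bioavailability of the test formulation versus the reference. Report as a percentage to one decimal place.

F_rel = (AUC_test/D_test) / (AUC_ref/D_ref)
      = (666.3/500) / (581.3/500)
      = 1.3326 / 1.1626 = 1.1462 = 114.62%

F_rel = 114.6%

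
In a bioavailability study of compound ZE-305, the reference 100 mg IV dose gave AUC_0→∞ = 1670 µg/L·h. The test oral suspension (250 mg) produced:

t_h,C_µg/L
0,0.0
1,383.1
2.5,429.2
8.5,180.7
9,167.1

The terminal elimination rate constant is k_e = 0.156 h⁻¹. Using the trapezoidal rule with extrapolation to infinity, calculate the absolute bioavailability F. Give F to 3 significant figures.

F = 0.907

Trapezoidal AUC_0→9 (oral suspension):
  [0→1]: (0.0+383.1)/2 × 1 = 191.55
  [1→2.5]: (383.1+429.2)/2 × 1.5 = 609.225
  [2.5→8.5]: (429.2+180.7)/2 × 6 = 1829.7
  [8.5→9]: (180.7+167.1)/2 × 0.5 = 86.95
  Sum = 2717.425 µg/L·h
Tail: C_last/k_e = 167.1/0.156 = 1071.154
AUC_0→∞ (oral suspension) = 2717.425 + 1071.154 = 3788.579 µg/L·h
F = (AUC_ev/D_ev)/(AUC_iv/D_iv) = (3788.579/250)/(1670/100) = 15.154316/16.7 = 0.9074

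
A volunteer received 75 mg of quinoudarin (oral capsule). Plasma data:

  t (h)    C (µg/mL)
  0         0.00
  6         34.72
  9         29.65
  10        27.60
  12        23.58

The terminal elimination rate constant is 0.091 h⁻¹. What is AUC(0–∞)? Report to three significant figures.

Trapezoidal AUC_0→12:
  [0→6]: (0.00+34.72)/2 × 6 = 104.16
  [6→9]: (34.72+29.65)/2 × 3 = 96.555
  [9→10]: (29.65+27.60)/2 × 1 = 28.625
  [10→12]: (27.60+23.58)/2 × 2 = 51.18
  Sum = 280.52 µg/mL·h
Extrapolated tail: C_last / k_e = 23.58 / 0.091 = 259.121
AUC_0→∞ = 280.52 + 259.121 = 539.641 µg/mL·h

AUC = 540 µg/mL·h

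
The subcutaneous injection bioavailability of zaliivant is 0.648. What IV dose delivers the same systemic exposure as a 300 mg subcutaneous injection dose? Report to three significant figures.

D_iv = 194 mg

Systemic exposure from an extravascular dose = F × D_ev, so the equivalent IV dose is F × D_ev.
D_iv = F × D_ev = 0.648 × 300 = 194.4 mg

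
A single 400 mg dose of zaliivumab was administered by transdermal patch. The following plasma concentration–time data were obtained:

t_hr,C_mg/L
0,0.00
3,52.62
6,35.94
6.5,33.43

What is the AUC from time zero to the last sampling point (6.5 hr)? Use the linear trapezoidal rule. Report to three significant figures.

Trapezoidal AUC_0→6.5:
  [0→3]: (0.00+52.62)/2 × 3 = 78.93
  [3→6]: (52.62+35.94)/2 × 3 = 132.84
  [6→6.5]: (35.94+33.43)/2 × 0.5 = 17.3425
  Sum = 229.1125 mg/L·hr

AUC = 229 mg/L·hr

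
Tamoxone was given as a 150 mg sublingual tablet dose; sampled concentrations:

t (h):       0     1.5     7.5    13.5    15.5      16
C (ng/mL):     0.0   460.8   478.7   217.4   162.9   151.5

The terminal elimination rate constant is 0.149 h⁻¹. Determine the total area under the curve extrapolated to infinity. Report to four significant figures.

AUC = 6728 ng/mL·h

Trapezoidal AUC_0→16:
  [0→1.5]: (0.0+460.8)/2 × 1.5 = 345.6
  [1.5→7.5]: (460.8+478.7)/2 × 6 = 2818.5
  [7.5→13.5]: (478.7+217.4)/2 × 6 = 2088.3
  [13.5→15.5]: (217.4+162.9)/2 × 2 = 380.3
  [15.5→16]: (162.9+151.5)/2 × 0.5 = 78.6
  Sum = 5711.3 ng/mL·h
Extrapolated tail: C_last / k_e = 151.5 / 0.149 = 1016.779
AUC_0→∞ = 5711.3 + 1016.779 = 6728.079 ng/mL·h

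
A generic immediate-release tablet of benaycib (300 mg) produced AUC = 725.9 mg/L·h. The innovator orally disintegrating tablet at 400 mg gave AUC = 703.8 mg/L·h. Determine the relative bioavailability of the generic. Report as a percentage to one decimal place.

F_rel = (AUC_test/D_test) / (AUC_ref/D_ref)
      = (725.9/300) / (703.8/400)
      = 2.41967 / 1.7595 = 1.3752 = 137.52%

F_rel = 137.5%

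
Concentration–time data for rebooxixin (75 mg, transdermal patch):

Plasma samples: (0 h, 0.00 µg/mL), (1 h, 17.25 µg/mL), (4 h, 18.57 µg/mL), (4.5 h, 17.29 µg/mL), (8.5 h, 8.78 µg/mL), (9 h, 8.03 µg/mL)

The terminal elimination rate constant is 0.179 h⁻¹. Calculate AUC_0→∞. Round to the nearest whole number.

Trapezoidal AUC_0→9:
  [0→1]: (0.00+17.25)/2 × 1 = 8.625
  [1→4]: (17.25+18.57)/2 × 3 = 53.73
  [4→4.5]: (18.57+17.29)/2 × 0.5 = 8.965
  [4.5→8.5]: (17.29+8.78)/2 × 4 = 52.14
  [8.5→9]: (8.78+8.03)/2 × 0.5 = 4.2025
  Sum = 127.6625 µg/mL·h
Extrapolated tail: C_last / k_e = 8.03 / 0.179 = 44.860
AUC_0→∞ = 127.6625 + 44.860 = 172.5225 µg/mL·h

AUC = 173 µg/mL·h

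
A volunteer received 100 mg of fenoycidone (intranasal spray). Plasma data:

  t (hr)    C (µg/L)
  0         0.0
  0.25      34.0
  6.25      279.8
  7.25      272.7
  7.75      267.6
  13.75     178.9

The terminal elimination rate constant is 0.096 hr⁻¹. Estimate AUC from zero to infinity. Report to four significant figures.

Trapezoidal AUC_0→13.75:
  [0→0.25]: (0.0+34.0)/2 × 0.25 = 4.25
  [0.25→6.25]: (34.0+279.8)/2 × 6 = 941.4
  [6.25→7.25]: (279.8+272.7)/2 × 1 = 276.25
  [7.25→7.75]: (272.7+267.6)/2 × 0.5 = 135.075
  [7.75→13.75]: (267.6+178.9)/2 × 6 = 1339.5
  Sum = 2696.475 µg/L·hr
Extrapolated tail: C_last / k_e = 178.9 / 0.096 = 1863.542
AUC_0→∞ = 2696.475 + 1863.542 = 4560.017 µg/L·hr

AUC = 4560 µg/L·hr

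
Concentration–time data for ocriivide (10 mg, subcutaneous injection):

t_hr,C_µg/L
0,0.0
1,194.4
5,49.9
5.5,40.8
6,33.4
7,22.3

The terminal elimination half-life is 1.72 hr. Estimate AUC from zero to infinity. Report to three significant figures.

AUC = 710 µg/L·hr

Trapezoidal AUC_0→7:
  [0→1]: (0.0+194.4)/2 × 1 = 97.2
  [1→5]: (194.4+49.9)/2 × 4 = 488.6
  [5→5.5]: (49.9+40.8)/2 × 0.5 = 22.675
  [5.5→6]: (40.8+33.4)/2 × 0.5 = 18.55
  [6→7]: (33.4+22.3)/2 × 1 = 27.85
  Sum = 654.875 µg/L·hr
k_e = ln2 / t½ = 0.693147 / 1.72 = 0.4030 hr^-1
Extrapolated tail: C_last / k_e = 22.3 / 0.403 = 55.335
AUC_0→∞ = 654.875 + 55.335 = 710.21 µg/L·hr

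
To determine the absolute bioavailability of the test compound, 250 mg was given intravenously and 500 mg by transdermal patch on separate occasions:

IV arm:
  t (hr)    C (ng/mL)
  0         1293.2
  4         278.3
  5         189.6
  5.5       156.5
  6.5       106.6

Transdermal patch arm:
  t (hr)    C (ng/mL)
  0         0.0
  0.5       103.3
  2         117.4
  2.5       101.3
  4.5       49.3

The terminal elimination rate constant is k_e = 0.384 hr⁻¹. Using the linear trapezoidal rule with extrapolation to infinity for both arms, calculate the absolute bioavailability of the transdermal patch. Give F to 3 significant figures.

Trapezoidal AUC_0→6.5 (IV):
  [0→4]: (1293.2+278.3)/2 × 4 = 3143.0
  [4→5]: (278.3+189.6)/2 × 1 = 233.95
  [5→5.5]: (189.6+156.5)/2 × 0.5 = 86.525
  [5.5→6.5]: (156.5+106.6)/2 × 1 = 131.55
  Sum = 3595.025 ng/mL·hr
IV tail: 106.6/0.384 = 277.604; AUC_iv,0→∞ = 3595.025 + 277.604 = 3872.629 ng/mL·hr
Trapezoidal AUC_0→4.5 (transdermal patch):
  [0→0.5]: (0.0+103.3)/2 × 0.5 = 25.825
  [0.5→2]: (103.3+117.4)/2 × 1.5 = 165.525
  [2→2.5]: (117.4+101.3)/2 × 0.5 = 54.675
  [2.5→4.5]: (101.3+49.3)/2 × 2 = 150.6
  Sum = 396.625 ng/mL·hr
transdermal patch tail: 49.3/0.384 = 128.385; AUC_ev,0→∞ = 396.625 + 128.385 = 525.01 ng/mL·hr
F = (AUC_ev/D_ev)/(AUC_iv/D_iv) = (525.01/500)/(3872.629/250) = 1.05002/15.490516 = 0.0678

F = 0.0678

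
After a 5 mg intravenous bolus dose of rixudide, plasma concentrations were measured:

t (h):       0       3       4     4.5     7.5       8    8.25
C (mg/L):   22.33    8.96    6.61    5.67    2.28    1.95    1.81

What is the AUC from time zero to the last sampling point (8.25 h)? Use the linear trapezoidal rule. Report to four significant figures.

Trapezoidal AUC_0→8.25:
  [0→3]: (22.33+8.96)/2 × 3 = 46.935
  [3→4]: (8.96+6.61)/2 × 1 = 7.785
  [4→4.5]: (6.61+5.67)/2 × 0.5 = 3.07
  [4.5→7.5]: (5.67+2.28)/2 × 3 = 11.925
  [7.5→8]: (2.28+1.95)/2 × 0.5 = 1.0575
  [8→8.25]: (1.95+1.81)/2 × 0.25 = 0.47
  Sum = 71.2425 mg/L·h

AUC = 71.24 mg/L·h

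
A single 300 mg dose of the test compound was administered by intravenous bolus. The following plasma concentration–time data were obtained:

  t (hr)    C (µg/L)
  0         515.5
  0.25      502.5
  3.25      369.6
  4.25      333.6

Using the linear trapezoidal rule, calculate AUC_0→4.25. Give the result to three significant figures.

Trapezoidal AUC_0→4.25:
  [0→0.25]: (515.5+502.5)/2 × 0.25 = 127.25
  [0.25→3.25]: (502.5+369.6)/2 × 3 = 1308.15
  [3.25→4.25]: (369.6+333.6)/2 × 1 = 351.6
  Sum = 1787.0 µg/L·hr

AUC = 1790 µg/L·hr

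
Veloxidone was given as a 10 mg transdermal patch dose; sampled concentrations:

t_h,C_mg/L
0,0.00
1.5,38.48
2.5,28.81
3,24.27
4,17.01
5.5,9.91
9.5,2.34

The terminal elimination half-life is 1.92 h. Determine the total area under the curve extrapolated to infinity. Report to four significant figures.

AUC = 147.6 mg/L·h

Trapezoidal AUC_0→9.5:
  [0→1.5]: (0.00+38.48)/2 × 1.5 = 28.86
  [1.5→2.5]: (38.48+28.81)/2 × 1 = 33.645
  [2.5→3]: (28.81+24.27)/2 × 0.5 = 13.27
  [3→4]: (24.27+17.01)/2 × 1 = 20.64
  [4→5.5]: (17.01+9.91)/2 × 1.5 = 20.19
  [5.5→9.5]: (9.91+2.34)/2 × 4 = 24.5
  Sum = 141.105 mg/L·h
k_e = ln2 / t½ = 0.693147 / 1.92 = 0.3610 h^-1
Extrapolated tail: C_last / k_e = 2.34 / 0.361 = 6.482
AUC_0→∞ = 141.105 + 6.482 = 147.587 mg/L·h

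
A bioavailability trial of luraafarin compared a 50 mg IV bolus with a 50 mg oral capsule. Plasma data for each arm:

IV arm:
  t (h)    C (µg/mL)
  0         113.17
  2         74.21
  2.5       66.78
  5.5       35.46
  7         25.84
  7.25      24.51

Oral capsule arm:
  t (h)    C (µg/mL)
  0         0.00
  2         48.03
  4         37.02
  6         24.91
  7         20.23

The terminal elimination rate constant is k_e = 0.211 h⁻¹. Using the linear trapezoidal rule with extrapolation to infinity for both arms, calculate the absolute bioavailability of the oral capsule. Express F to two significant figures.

F = 0.58

Trapezoidal AUC_0→7.25 (IV):
  [0→2]: (113.17+74.21)/2 × 2 = 187.38
  [2→2.5]: (74.21+66.78)/2 × 0.5 = 35.2475
  [2.5→5.5]: (66.78+35.46)/2 × 3 = 153.36
  [5.5→7]: (35.46+25.84)/2 × 1.5 = 45.975
  [7→7.25]: (25.84+24.51)/2 × 0.25 = 6.29375
  Sum = 428.25625 µg/mL·h
IV tail: 24.51/0.211 = 116.161; AUC_iv,0→∞ = 428.25625 + 116.161 = 544.41725 µg/mL·h
Trapezoidal AUC_0→7 (oral capsule):
  [0→2]: (0.00+48.03)/2 × 2 = 48.03
  [2→4]: (48.03+37.02)/2 × 2 = 85.05
  [4→6]: (37.02+24.91)/2 × 2 = 61.93
  [6→7]: (24.91+20.23)/2 × 1 = 22.57
  Sum = 217.58 µg/mL·h
oral capsule tail: 20.23/0.211 = 95.877; AUC_ev,0→∞ = 217.58 + 95.877 = 313.457 µg/mL·h
F = (AUC_ev/D_ev)/(AUC_iv/D_iv) = (313.457/50)/(544.41725/50) = 6.26914/10.888345 = 0.5758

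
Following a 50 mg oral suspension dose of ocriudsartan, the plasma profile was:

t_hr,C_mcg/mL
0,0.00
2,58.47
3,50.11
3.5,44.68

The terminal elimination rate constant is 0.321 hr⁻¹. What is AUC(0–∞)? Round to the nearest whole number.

Trapezoidal AUC_0→3.5:
  [0→2]: (0.00+58.47)/2 × 2 = 58.47
  [2→3]: (58.47+50.11)/2 × 1 = 54.29
  [3→3.5]: (50.11+44.68)/2 × 0.5 = 23.6975
  Sum = 136.4575 mcg/mL·hr
Extrapolated tail: C_last / k_e = 44.68 / 0.321 = 139.190
AUC_0→∞ = 136.4575 + 139.190 = 275.6475 mcg/mL·hr

AUC = 276 mcg/mL·hr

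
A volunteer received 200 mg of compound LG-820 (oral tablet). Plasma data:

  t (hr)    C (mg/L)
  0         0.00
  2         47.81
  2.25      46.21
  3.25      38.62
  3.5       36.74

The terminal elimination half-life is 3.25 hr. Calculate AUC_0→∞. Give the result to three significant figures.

AUC = 284 mg/L·hr

Trapezoidal AUC_0→3.5:
  [0→2]: (0.00+47.81)/2 × 2 = 47.81
  [2→2.25]: (47.81+46.21)/2 × 0.25 = 11.7525
  [2.25→3.25]: (46.21+38.62)/2 × 1 = 42.415
  [3.25→3.5]: (38.62+36.74)/2 × 0.25 = 9.42
  Sum = 111.3975 mg/L·hr
k_e = ln2 / t½ = 0.693147 / 3.25 = 0.2133 hr^-1
Extrapolated tail: C_last / k_e = 36.74 / 0.2133 = 172.246
AUC_0→∞ = 111.3975 + 172.246 = 283.6435 mg/L·hr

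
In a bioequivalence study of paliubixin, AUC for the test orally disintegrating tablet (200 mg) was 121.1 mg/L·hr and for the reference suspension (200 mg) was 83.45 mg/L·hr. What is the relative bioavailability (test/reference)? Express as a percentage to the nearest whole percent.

F_rel = (AUC_test/D_test) / (AUC_ref/D_ref)
      = (121.1/200) / (83.45/200)
      = 0.6055 / 0.41725 = 1.4512 = 145.12%

F_rel = 145%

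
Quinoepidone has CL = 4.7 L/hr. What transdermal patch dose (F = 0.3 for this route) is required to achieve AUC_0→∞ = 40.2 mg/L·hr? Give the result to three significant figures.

Dose = 630 mg

Dose = CL × AUC_0→∞ / F
     = 4.7 × 40.2 / 0.3 = 629.8 mg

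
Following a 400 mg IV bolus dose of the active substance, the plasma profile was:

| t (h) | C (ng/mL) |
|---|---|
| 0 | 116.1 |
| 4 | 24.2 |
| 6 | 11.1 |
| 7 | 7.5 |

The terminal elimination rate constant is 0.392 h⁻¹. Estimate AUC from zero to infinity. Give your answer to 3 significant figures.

AUC = 344 ng/mL·h

Trapezoidal AUC_0→7:
  [0→4]: (116.1+24.2)/2 × 4 = 280.6
  [4→6]: (24.2+11.1)/2 × 2 = 35.3
  [6→7]: (11.1+7.5)/2 × 1 = 9.3
  Sum = 325.2 ng/mL·h
Extrapolated tail: C_last / k_e = 7.5 / 0.392 = 19.133
AUC_0→∞ = 325.2 + 19.133 = 344.333 ng/mL·h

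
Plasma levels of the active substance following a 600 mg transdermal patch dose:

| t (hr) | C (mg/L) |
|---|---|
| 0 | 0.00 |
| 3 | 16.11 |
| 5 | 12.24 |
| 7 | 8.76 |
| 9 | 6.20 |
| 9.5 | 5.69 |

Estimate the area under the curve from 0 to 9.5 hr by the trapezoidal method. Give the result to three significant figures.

AUC = 91.4 mg/L·hr

Trapezoidal AUC_0→9.5:
  [0→3]: (0.00+16.11)/2 × 3 = 24.165
  [3→5]: (16.11+12.24)/2 × 2 = 28.35
  [5→7]: (12.24+8.76)/2 × 2 = 21.0
  [7→9]: (8.76+6.20)/2 × 2 = 14.96
  [9→9.5]: (6.20+5.69)/2 × 0.5 = 2.9725
  Sum = 91.4475 mg/L·hr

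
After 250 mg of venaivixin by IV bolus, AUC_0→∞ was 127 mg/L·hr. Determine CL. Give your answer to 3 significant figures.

CL = 1.97 L/hr

CL = Dose_iv / AUC_0→∞
   = 250 / 127 = 1.9685 L/hr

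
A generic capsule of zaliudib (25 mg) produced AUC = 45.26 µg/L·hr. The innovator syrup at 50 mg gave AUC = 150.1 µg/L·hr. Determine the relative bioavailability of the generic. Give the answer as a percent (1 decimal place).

F_rel = 60.3%

F_rel = (AUC_test/D_test) / (AUC_ref/D_ref)
      = (45.26/25) / (150.1/50)
      = 1.8104 / 3.002 = 0.6031 = 60.31%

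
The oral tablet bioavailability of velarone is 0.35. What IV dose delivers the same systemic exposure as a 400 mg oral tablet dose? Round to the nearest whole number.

Systemic exposure from an extravascular dose = F × D_ev, so the equivalent IV dose is F × D_ev.
D_iv = F × D_ev = 0.35 × 400 = 140 mg

D_iv = 140 mg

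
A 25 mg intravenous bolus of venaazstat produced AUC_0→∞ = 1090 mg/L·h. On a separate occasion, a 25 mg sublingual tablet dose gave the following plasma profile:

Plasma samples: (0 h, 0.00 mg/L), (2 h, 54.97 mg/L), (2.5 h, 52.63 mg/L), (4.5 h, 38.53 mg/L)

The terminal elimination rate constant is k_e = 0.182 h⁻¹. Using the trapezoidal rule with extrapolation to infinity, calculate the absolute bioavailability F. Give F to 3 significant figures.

Trapezoidal AUC_0→4.5 (sublingual tablet):
  [0→2]: (0.00+54.97)/2 × 2 = 54.97
  [2→2.5]: (54.97+52.63)/2 × 0.5 = 26.9
  [2.5→4.5]: (52.63+38.53)/2 × 2 = 91.16
  Sum = 173.03 mg/L·h
Tail: C_last/k_e = 38.53/0.182 = 211.703
AUC_0→∞ (sublingual tablet) = 173.03 + 211.703 = 384.733 mg/L·h
F = (AUC_ev/D_ev)/(AUC_iv/D_iv) = (384.733/25)/(1090/25) = 15.38932/43.6 = 0.3530

F = 0.353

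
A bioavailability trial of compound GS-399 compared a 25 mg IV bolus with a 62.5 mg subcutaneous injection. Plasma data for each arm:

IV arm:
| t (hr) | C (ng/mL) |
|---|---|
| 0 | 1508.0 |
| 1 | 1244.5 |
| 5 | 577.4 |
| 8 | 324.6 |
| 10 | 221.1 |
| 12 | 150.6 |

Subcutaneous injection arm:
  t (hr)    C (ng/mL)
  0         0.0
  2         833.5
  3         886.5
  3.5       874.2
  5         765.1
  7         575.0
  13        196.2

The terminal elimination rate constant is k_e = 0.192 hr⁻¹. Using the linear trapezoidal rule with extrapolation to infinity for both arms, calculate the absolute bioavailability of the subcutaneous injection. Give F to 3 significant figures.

Trapezoidal AUC_0→12 (IV):
  [0→1]: (1508.0+1244.5)/2 × 1 = 1376.25
  [1→5]: (1244.5+577.4)/2 × 4 = 3643.8
  [5→8]: (577.4+324.6)/2 × 3 = 1353.0
  [8→10]: (324.6+221.1)/2 × 2 = 545.7
  [10→12]: (221.1+150.6)/2 × 2 = 371.7
  Sum = 7290.45 ng/mL·hr
IV tail: 150.6/0.192 = 784.375; AUC_iv,0→∞ = 7290.45 + 784.375 = 8074.825 ng/mL·hr
Trapezoidal AUC_0→13 (subcutaneous injection):
  [0→2]: (0.0+833.5)/2 × 2 = 833.5
  [2→3]: (833.5+886.5)/2 × 1 = 860.0
  [3→3.5]: (886.5+874.2)/2 × 0.5 = 440.175
  [3.5→5]: (874.2+765.1)/2 × 1.5 = 1229.475
  [5→7]: (765.1+575.0)/2 × 2 = 1340.1
  [7→13]: (575.0+196.2)/2 × 6 = 2313.6
  Sum = 7016.85 ng/mL·hr
subcutaneous injection tail: 196.2/0.192 = 1021.875; AUC_ev,0→∞ = 7016.85 + 1021.875 = 8038.725 ng/mL·hr
F = (AUC_ev/D_ev)/(AUC_iv/D_iv) = (8038.725/62.5)/(8074.825/25) = 128.6196/322.993 = 0.3982

F = 0.398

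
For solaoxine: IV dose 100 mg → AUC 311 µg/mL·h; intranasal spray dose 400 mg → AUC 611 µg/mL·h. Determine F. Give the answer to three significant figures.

F = (AUC_ev / D_ev) / (AUC_iv / D_iv)
  = (611/400) / (311/100)
  = 1.5275 / 3.11 = 0.4912

F = 0.491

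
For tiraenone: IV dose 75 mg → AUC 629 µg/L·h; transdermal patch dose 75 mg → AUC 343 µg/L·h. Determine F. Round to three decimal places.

F = (AUC_ev / D_ev) / (AUC_iv / D_iv)
  = (343/75) / (629/75)
  = 4.57333 / 8.38667 = 0.5453

F = 0.545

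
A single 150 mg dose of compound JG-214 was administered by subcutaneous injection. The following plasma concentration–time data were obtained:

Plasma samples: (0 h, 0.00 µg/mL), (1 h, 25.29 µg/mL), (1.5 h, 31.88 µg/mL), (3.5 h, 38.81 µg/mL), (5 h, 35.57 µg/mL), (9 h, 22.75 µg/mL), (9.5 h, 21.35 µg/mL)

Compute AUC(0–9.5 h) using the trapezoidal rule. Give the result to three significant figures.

AUC = 281 µg/mL·h

Trapezoidal AUC_0→9.5:
  [0→1]: (0.00+25.29)/2 × 1 = 12.645
  [1→1.5]: (25.29+31.88)/2 × 0.5 = 14.2925
  [1.5→3.5]: (31.88+38.81)/2 × 2 = 70.69
  [3.5→5]: (38.81+35.57)/2 × 1.5 = 55.785
  [5→9]: (35.57+22.75)/2 × 4 = 116.64
  [9→9.5]: (22.75+21.35)/2 × 0.5 = 11.025
  Sum = 281.0775 µg/mL·h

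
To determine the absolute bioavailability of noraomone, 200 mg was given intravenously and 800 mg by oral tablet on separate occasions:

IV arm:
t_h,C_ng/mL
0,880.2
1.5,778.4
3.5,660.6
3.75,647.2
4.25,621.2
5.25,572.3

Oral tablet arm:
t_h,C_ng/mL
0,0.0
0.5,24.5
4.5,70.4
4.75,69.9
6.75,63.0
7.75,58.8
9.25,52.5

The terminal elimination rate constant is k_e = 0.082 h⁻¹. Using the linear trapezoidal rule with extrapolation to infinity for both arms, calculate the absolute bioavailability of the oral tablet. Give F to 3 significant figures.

F = 0.0263

Trapezoidal AUC_0→5.25 (IV):
  [0→1.5]: (880.2+778.4)/2 × 1.5 = 1243.95
  [1.5→3.5]: (778.4+660.6)/2 × 2 = 1439.0
  [3.5→3.75]: (660.6+647.2)/2 × 0.25 = 163.475
  [3.75→4.25]: (647.2+621.2)/2 × 0.5 = 317.1
  [4.25→5.25]: (621.2+572.3)/2 × 1 = 596.75
  Sum = 3760.275 ng/mL·h
IV tail: 572.3/0.082 = 6979.268; AUC_iv,0→∞ = 3760.275 + 6979.268 = 10739.543 ng/mL·h
Trapezoidal AUC_0→9.25 (oral tablet):
  [0→0.5]: (0.0+24.5)/2 × 0.5 = 6.125
  [0.5→4.5]: (24.5+70.4)/2 × 4 = 189.8
  [4.5→4.75]: (70.4+69.9)/2 × 0.25 = 17.5375
  [4.75→6.75]: (69.9+63.0)/2 × 2 = 132.9
  [6.75→7.75]: (63.0+58.8)/2 × 1 = 60.9
  [7.75→9.25]: (58.8+52.5)/2 × 1.5 = 83.475
  Sum = 490.7375 ng/mL·h
oral tablet tail: 52.5/0.082 = 640.244; AUC_ev,0→∞ = 490.7375 + 640.244 = 1130.9815 ng/mL·h
F = (AUC_ev/D_ev)/(AUC_iv/D_iv) = (1130.9815/800)/(10739.543/200) = 1.41373/53.697715 = 0.0263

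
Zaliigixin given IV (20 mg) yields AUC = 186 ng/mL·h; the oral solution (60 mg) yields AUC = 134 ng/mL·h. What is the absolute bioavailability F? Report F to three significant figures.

F = 0.240

F = (AUC_ev / D_ev) / (AUC_iv / D_iv)
  = (134/60) / (186/20)
  = 2.23333 / 9.3 = 0.2401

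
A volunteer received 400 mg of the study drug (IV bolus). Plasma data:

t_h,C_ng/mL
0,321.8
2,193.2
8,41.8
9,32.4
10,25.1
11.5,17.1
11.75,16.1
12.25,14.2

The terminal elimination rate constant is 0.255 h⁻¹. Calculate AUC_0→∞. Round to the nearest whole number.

AUC = 1385 ng/mL·h

Trapezoidal AUC_0→12.25:
  [0→2]: (321.8+193.2)/2 × 2 = 515.0
  [2→8]: (193.2+41.8)/2 × 6 = 705.0
  [8→9]: (41.8+32.4)/2 × 1 = 37.1
  [9→10]: (32.4+25.1)/2 × 1 = 28.75
  [10→11.5]: (25.1+17.1)/2 × 1.5 = 31.65
  [11.5→11.75]: (17.1+16.1)/2 × 0.25 = 4.15
  [11.75→12.25]: (16.1+14.2)/2 × 0.5 = 7.575
  Sum = 1329.225 ng/mL·h
Extrapolated tail: C_last / k_e = 14.2 / 0.255 = 55.686
AUC_0→∞ = 1329.225 + 55.686 = 1384.911 ng/mL·h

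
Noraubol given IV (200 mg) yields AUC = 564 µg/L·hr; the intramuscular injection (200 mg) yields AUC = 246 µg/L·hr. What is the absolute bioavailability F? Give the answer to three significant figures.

F = 0.436

F = (AUC_ev / D_ev) / (AUC_iv / D_iv)
  = (246/200) / (564/200)
  = 1.23 / 2.82 = 0.4362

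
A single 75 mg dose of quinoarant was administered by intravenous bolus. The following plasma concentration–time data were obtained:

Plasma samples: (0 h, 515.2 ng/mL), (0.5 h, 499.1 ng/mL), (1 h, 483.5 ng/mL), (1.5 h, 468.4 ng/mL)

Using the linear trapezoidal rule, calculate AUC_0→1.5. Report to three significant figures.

AUC = 737 ng/mL·h

Trapezoidal AUC_0→1.5:
  [0→0.5]: (515.2+499.1)/2 × 0.5 = 253.575
  [0.5→1]: (499.1+483.5)/2 × 0.5 = 245.65
  [1→1.5]: (483.5+468.4)/2 × 0.5 = 237.975
  Sum = 737.2 ng/mL·h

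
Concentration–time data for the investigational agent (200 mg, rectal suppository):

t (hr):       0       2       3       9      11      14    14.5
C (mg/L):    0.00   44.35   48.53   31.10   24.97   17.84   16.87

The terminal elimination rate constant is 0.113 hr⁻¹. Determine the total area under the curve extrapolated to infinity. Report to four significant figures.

AUC = 607.9 mg/L·hr

Trapezoidal AUC_0→14.5:
  [0→2]: (0.00+44.35)/2 × 2 = 44.35
  [2→3]: (44.35+48.53)/2 × 1 = 46.44
  [3→9]: (48.53+31.10)/2 × 6 = 238.89
  [9→11]: (31.10+24.97)/2 × 2 = 56.07
  [11→14]: (24.97+17.84)/2 × 3 = 64.215
  [14→14.5]: (17.84+16.87)/2 × 0.5 = 8.6775
  Sum = 458.6425 mg/L·hr
Extrapolated tail: C_last / k_e = 16.87 / 0.113 = 149.292
AUC_0→∞ = 458.6425 + 149.292 = 607.9345 mg/L·hr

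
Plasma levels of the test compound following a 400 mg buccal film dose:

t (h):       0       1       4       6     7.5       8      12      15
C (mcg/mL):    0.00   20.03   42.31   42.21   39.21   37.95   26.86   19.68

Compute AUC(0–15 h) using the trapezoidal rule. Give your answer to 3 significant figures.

AUC = 468 mcg/mL·h

Trapezoidal AUC_0→15:
  [0→1]: (0.00+20.03)/2 × 1 = 10.015
  [1→4]: (20.03+42.31)/2 × 3 = 93.51
  [4→6]: (42.31+42.21)/2 × 2 = 84.52
  [6→7.5]: (42.21+39.21)/2 × 1.5 = 61.065
  [7.5→8]: (39.21+37.95)/2 × 0.5 = 19.29
  [8→12]: (37.95+26.86)/2 × 4 = 129.62
  [12→15]: (26.86+19.68)/2 × 3 = 69.81
  Sum = 467.83 mcg/mL·h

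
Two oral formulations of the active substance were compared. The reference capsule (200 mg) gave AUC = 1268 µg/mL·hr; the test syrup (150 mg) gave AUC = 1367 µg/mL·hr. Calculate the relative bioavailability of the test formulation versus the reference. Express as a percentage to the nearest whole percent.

F_rel = (AUC_test/D_test) / (AUC_ref/D_ref)
      = (1367/150) / (1268/200)
      = 9.11333 / 6.34 = 1.4374 = 143.74%

F_rel = 144%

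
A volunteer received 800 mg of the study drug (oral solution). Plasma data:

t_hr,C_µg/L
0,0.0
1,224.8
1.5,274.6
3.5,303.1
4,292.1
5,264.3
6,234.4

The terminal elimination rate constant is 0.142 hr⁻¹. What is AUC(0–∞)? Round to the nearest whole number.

AUC = 3142 µg/L·hr

Trapezoidal AUC_0→6:
  [0→1]: (0.0+224.8)/2 × 1 = 112.4
  [1→1.5]: (224.8+274.6)/2 × 0.5 = 124.85
  [1.5→3.5]: (274.6+303.1)/2 × 2 = 577.7
  [3.5→4]: (303.1+292.1)/2 × 0.5 = 148.8
  [4→5]: (292.1+264.3)/2 × 1 = 278.2
  [5→6]: (264.3+234.4)/2 × 1 = 249.35
  Sum = 1491.3 µg/L·hr
Extrapolated tail: C_last / k_e = 234.4 / 0.142 = 1650.704
AUC_0→∞ = 1491.3 + 1650.704 = 3142.004 µg/L·hr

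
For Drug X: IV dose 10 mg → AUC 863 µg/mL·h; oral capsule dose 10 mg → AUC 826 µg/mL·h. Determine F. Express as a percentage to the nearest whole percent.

F = 96%

F = (AUC_ev / D_ev) / (AUC_iv / D_iv)
  = (826/10) / (863/10)
  = 82.6 / 86.3 = 0.9571
  = 95.71%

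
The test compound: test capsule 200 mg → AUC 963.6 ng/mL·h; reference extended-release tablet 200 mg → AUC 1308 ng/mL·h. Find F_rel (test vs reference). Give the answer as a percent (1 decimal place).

F_rel = (AUC_test/D_test) / (AUC_ref/D_ref)
      = (963.6/200) / (1308/200)
      = 4.818 / 6.54 = 0.7367 = 73.67%

F_rel = 73.7%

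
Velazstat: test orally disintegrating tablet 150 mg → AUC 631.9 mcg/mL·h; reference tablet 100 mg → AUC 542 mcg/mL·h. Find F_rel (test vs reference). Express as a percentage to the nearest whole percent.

F_rel = 78%

F_rel = (AUC_test/D_test) / (AUC_ref/D_ref)
      = (631.9/150) / (542/100)
      = 4.21267 / 5.42 = 0.7772 = 77.72%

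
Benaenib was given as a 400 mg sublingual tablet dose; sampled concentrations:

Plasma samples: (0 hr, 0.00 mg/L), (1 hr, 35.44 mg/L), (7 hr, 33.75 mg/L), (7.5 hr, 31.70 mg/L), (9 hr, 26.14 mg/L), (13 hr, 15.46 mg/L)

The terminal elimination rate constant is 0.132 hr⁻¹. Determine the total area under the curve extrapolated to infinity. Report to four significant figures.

Trapezoidal AUC_0→13:
  [0→1]: (0.00+35.44)/2 × 1 = 17.72
  [1→7]: (35.44+33.75)/2 × 6 = 207.57
  [7→7.5]: (33.75+31.70)/2 × 0.5 = 16.3625
  [7.5→9]: (31.70+26.14)/2 × 1.5 = 43.38
  [9→13]: (26.14+15.46)/2 × 4 = 83.2
  Sum = 368.2325 mg/L·hr
Extrapolated tail: C_last / k_e = 15.46 / 0.132 = 117.121
AUC_0→∞ = 368.2325 + 117.121 = 485.3535 mg/L·hr

AUC = 485.4 mg/L·hr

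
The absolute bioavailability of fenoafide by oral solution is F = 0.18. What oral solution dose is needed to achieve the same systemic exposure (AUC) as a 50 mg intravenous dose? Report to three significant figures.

D_oral = 278 mg

For equal systemic exposure: F × D_ev = D_iv
D_ev = D_iv / F = 50 / 0.18 = 277.778 mg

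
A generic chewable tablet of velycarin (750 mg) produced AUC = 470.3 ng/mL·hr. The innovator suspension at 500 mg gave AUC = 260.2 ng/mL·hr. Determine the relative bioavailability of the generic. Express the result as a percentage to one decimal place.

F_rel = 120.5%

F_rel = (AUC_test/D_test) / (AUC_ref/D_ref)
      = (470.3/750) / (260.2/500)
      = 0.627067 / 0.5204 = 1.2050 = 120.50%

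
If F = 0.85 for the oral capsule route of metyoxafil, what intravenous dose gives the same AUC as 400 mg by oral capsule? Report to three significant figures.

Systemic exposure from an extravascular dose = F × D_ev, so the equivalent IV dose is F × D_ev.
D_iv = F × D_ev = 0.85 × 400 = 340 mg

D_iv = 340 mg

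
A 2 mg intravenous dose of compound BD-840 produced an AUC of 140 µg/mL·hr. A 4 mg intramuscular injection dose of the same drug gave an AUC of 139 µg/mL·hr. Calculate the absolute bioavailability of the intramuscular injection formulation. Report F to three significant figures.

F = (AUC_ev / D_ev) / (AUC_iv / D_iv)
  = (139/4) / (140/2)
  = 34.75 / 70 = 0.4964

F = 0.496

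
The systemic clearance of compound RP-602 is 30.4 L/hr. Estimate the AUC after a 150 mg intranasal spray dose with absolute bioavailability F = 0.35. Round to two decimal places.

AUC_0→∞ = F × Dose / CL
        = 0.35 × 150 / 30.4 = 1.72697 mg/L·hr

AUC = 1.73 mg/L·hr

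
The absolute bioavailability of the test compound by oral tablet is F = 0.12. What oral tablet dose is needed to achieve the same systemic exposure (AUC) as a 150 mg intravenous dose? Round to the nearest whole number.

D_oral = 1250 mg

For equal systemic exposure: F × D_ev = D_iv
D_ev = D_iv / F = 150 / 0.12 = 1250 mg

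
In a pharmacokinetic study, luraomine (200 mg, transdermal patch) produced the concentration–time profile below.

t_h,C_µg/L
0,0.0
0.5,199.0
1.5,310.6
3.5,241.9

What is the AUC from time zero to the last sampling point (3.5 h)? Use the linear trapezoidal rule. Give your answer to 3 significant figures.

Trapezoidal AUC_0→3.5:
  [0→0.5]: (0.0+199.0)/2 × 0.5 = 49.75
  [0.5→1.5]: (199.0+310.6)/2 × 1 = 254.8
  [1.5→3.5]: (310.6+241.9)/2 × 2 = 552.5
  Sum = 857.05 µg/L·h

AUC = 857 µg/L·h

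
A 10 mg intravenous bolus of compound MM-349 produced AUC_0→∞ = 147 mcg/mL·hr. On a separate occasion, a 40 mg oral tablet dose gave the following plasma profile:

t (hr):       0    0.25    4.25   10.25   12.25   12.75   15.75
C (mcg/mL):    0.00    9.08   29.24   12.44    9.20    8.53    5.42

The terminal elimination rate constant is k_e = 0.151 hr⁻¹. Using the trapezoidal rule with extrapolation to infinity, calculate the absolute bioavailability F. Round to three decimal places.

Trapezoidal AUC_0→15.75 (oral tablet):
  [0→0.25]: (0.00+9.08)/2 × 0.25 = 1.135
  [0.25→4.25]: (9.08+29.24)/2 × 4 = 76.64
  [4.25→10.25]: (29.24+12.44)/2 × 6 = 125.04
  [10.25→12.25]: (12.44+9.20)/2 × 2 = 21.64
  [12.25→12.75]: (9.20+8.53)/2 × 0.5 = 4.4325
  [12.75→15.75]: (8.53+5.42)/2 × 3 = 20.925
  Sum = 249.8125 mcg/mL·hr
Tail: C_last/k_e = 5.42/0.151 = 35.894
AUC_0→∞ (oral tablet) = 249.8125 + 35.894 = 285.7065 mcg/mL·hr
F = (AUC_ev/D_ev)/(AUC_iv/D_iv) = (285.7065/40)/(147/10) = 7.1426625/14.7 = 0.4859

F = 0.486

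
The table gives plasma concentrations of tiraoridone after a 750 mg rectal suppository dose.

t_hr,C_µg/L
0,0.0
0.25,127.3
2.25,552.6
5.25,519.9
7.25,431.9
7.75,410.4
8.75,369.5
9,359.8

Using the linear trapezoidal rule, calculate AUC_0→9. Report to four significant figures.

AUC = 3948 µg/L·hr

Trapezoidal AUC_0→9:
  [0→0.25]: (0.0+127.3)/2 × 0.25 = 15.9125
  [0.25→2.25]: (127.3+552.6)/2 × 2 = 679.9
  [2.25→5.25]: (552.6+519.9)/2 × 3 = 1608.75
  [5.25→7.25]: (519.9+431.9)/2 × 2 = 951.8
  [7.25→7.75]: (431.9+410.4)/2 × 0.5 = 210.575
  [7.75→8.75]: (410.4+369.5)/2 × 1 = 389.95
  [8.75→9]: (369.5+359.8)/2 × 0.25 = 91.1625
  Sum = 3948.05 µg/L·hr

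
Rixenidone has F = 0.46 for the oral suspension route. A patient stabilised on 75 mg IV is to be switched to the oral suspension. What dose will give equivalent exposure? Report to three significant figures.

For equal systemic exposure: F × D_ev = D_iv
D_ev = D_iv / F = 75 / 0.46 = 163.043 mg

D_oral = 163 mg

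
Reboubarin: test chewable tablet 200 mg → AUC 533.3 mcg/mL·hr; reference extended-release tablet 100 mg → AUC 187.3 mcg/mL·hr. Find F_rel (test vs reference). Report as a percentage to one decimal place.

F_rel = 142.4%

F_rel = (AUC_test/D_test) / (AUC_ref/D_ref)
      = (533.3/200) / (187.3/100)
      = 2.6665 / 1.873 = 1.4237 = 142.37%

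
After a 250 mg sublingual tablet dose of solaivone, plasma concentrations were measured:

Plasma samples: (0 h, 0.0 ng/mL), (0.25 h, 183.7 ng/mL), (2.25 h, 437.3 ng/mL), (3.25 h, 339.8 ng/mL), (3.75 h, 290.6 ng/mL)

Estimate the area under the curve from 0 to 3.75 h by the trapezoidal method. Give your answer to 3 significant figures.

Trapezoidal AUC_0→3.75:
  [0→0.25]: (0.0+183.7)/2 × 0.25 = 22.9625
  [0.25→2.25]: (183.7+437.3)/2 × 2 = 621.0
  [2.25→3.25]: (437.3+339.8)/2 × 1 = 388.55
  [3.25→3.75]: (339.8+290.6)/2 × 0.5 = 157.6
  Sum = 1190.1125 ng/mL·h

AUC = 1190 ng/mL·h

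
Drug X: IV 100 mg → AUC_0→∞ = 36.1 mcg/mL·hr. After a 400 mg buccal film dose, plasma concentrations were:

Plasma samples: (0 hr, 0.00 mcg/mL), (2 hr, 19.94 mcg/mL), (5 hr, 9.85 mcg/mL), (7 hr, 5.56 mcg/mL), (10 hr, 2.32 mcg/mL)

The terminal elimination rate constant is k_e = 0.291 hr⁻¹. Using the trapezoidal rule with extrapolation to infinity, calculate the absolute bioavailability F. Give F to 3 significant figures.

F = 0.691

Trapezoidal AUC_0→10 (buccal film):
  [0→2]: (0.00+19.94)/2 × 2 = 19.94
  [2→5]: (19.94+9.85)/2 × 3 = 44.685
  [5→7]: (9.85+5.56)/2 × 2 = 15.41
  [7→10]: (5.56+2.32)/2 × 3 = 11.82
  Sum = 91.855 mcg/mL·hr
Tail: C_last/k_e = 2.32/0.291 = 7.973
AUC_0→∞ (buccal film) = 91.855 + 7.973 = 99.828 mcg/mL·hr
F = (AUC_ev/D_ev)/(AUC_iv/D_iv) = (99.828/400)/(36.1/100) = 0.24957/0.361 = 0.6913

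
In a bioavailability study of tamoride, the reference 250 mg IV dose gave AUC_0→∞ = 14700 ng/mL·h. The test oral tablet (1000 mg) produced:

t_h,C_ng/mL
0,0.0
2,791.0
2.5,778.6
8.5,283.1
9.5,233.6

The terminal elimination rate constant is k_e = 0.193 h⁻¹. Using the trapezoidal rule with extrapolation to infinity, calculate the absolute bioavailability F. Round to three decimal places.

F = 0.099

Trapezoidal AUC_0→9.5 (oral tablet):
  [0→2]: (0.0+791.0)/2 × 2 = 791.0
  [2→2.5]: (791.0+778.6)/2 × 0.5 = 392.4
  [2.5→8.5]: (778.6+283.1)/2 × 6 = 3185.1
  [8.5→9.5]: (283.1+233.6)/2 × 1 = 258.35
  Sum = 4626.85 ng/mL·h
Tail: C_last/k_e = 233.6/0.193 = 1210.363
AUC_0→∞ (oral tablet) = 4626.85 + 1210.363 = 5837.213 ng/mL·h
F = (AUC_ev/D_ev)/(AUC_iv/D_iv) = (5837.213/1000)/(14700/250) = 5.837213/58.8 = 0.0993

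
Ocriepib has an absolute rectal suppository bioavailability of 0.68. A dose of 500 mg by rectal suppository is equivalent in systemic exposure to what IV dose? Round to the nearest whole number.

Systemic exposure from an extravascular dose = F × D_ev, so the equivalent IV dose is F × D_ev.
D_iv = F × D_ev = 0.68 × 500 = 340 mg

D_iv = 340 mg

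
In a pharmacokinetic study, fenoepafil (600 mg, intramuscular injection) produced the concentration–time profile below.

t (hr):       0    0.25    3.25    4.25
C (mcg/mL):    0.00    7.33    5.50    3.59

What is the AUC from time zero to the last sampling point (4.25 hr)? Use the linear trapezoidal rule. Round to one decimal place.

Trapezoidal AUC_0→4.25:
  [0→0.25]: (0.00+7.33)/2 × 0.25 = 0.91625
  [0.25→3.25]: (7.33+5.50)/2 × 3 = 19.245
  [3.25→4.25]: (5.50+3.59)/2 × 1 = 4.545
  Sum = 24.70625 mcg/mL·hr

AUC = 24.7 mcg/mL·hr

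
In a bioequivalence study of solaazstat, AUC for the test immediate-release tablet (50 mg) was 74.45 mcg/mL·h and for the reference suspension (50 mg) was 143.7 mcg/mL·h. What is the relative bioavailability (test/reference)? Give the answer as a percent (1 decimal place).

F_rel = 51.8%

F_rel = (AUC_test/D_test) / (AUC_ref/D_ref)
      = (74.45/50) / (143.7/50)
      = 1.489 / 2.874 = 0.5181 = 51.81%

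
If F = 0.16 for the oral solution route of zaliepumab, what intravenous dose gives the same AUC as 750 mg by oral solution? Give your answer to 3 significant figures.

D_iv = 120 mg

Systemic exposure from an extravascular dose = F × D_ev, so the equivalent IV dose is F × D_ev.
D_iv = F × D_ev = 0.16 × 750 = 120 mg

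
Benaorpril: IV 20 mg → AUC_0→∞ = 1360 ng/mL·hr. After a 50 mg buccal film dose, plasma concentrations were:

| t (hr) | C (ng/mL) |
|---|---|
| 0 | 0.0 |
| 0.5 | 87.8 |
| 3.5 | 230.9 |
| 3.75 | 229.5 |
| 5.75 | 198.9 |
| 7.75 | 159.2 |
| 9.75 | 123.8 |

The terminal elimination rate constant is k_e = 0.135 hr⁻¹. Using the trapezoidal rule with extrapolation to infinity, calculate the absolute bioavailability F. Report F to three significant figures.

Trapezoidal AUC_0→9.75 (buccal film):
  [0→0.5]: (0.0+87.8)/2 × 0.5 = 21.95
  [0.5→3.5]: (87.8+230.9)/2 × 3 = 478.05
  [3.5→3.75]: (230.9+229.5)/2 × 0.25 = 57.55
  [3.75→5.75]: (229.5+198.9)/2 × 2 = 428.4
  [5.75→7.75]: (198.9+159.2)/2 × 2 = 358.1
  [7.75→9.75]: (159.2+123.8)/2 × 2 = 283.0
  Sum = 1627.05 ng/mL·hr
Tail: C_last/k_e = 123.8/0.135 = 917.037
AUC_0→∞ (buccal film) = 1627.05 + 917.037 = 2544.087 ng/mL·hr
F = (AUC_ev/D_ev)/(AUC_iv/D_iv) = (2544.087/50)/(1360/20) = 50.88174/68 = 0.7483

F = 0.748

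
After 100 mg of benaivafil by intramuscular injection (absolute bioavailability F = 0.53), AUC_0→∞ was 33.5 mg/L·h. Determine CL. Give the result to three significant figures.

CL = F × Dose / AUC_0→∞
   = 0.53 × 100 / 33.5 = 1.58209 L/h

CL = 1.58 L/h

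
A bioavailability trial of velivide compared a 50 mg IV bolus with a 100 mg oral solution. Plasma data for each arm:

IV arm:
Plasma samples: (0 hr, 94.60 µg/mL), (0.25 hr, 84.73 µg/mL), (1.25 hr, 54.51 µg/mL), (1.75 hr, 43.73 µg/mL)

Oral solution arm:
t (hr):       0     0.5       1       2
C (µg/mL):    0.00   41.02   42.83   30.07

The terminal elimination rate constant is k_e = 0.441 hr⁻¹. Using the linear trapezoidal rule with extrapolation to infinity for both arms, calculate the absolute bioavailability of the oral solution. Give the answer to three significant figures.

F = 0.315

Trapezoidal AUC_0→1.75 (IV):
  [0→0.25]: (94.60+84.73)/2 × 0.25 = 22.41625
  [0.25→1.25]: (84.73+54.51)/2 × 1 = 69.62
  [1.25→1.75]: (54.51+43.73)/2 × 0.5 = 24.56
  Sum = 116.59625 µg/mL·hr
IV tail: 43.73/0.441 = 99.161; AUC_iv,0→∞ = 116.59625 + 99.161 = 215.75725 µg/mL·hr
Trapezoidal AUC_0→2 (oral solution):
  [0→0.5]: (0.00+41.02)/2 × 0.5 = 10.255
  [0.5→1]: (41.02+42.83)/2 × 0.5 = 20.9625
  [1→2]: (42.83+30.07)/2 × 1 = 36.45
  Sum = 67.6675 µg/mL·hr
oral solution tail: 30.07/0.441 = 68.186; AUC_ev,0→∞ = 67.6675 + 68.186 = 135.8535 µg/mL·hr
F = (AUC_ev/D_ev)/(AUC_iv/D_iv) = (135.8535/100)/(215.75725/50) = 1.358535/4.315145 = 0.3148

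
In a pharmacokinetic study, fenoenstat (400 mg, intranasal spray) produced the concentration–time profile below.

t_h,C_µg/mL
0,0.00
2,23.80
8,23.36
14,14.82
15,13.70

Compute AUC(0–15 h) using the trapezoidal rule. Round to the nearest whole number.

Trapezoidal AUC_0→15:
  [0→2]: (0.00+23.80)/2 × 2 = 23.8
  [2→8]: (23.80+23.36)/2 × 6 = 141.48
  [8→14]: (23.36+14.82)/2 × 6 = 114.54
  [14→15]: (14.82+13.70)/2 × 1 = 14.26
  Sum = 294.08 µg/mL·h

AUC = 294 µg/mL·h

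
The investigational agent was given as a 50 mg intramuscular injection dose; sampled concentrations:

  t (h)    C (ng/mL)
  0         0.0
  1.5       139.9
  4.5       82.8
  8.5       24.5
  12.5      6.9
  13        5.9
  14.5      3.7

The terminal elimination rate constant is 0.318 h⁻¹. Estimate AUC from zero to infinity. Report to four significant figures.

Trapezoidal AUC_0→14.5:
  [0→1.5]: (0.0+139.9)/2 × 1.5 = 104.925
  [1.5→4.5]: (139.9+82.8)/2 × 3 = 334.05
  [4.5→8.5]: (82.8+24.5)/2 × 4 = 214.6
  [8.5→12.5]: (24.5+6.9)/2 × 4 = 62.8
  [12.5→13]: (6.9+5.9)/2 × 0.5 = 3.2
  [13→14.5]: (5.9+3.7)/2 × 1.5 = 7.2
  Sum = 726.775 ng/mL·h
Extrapolated tail: C_last / k_e = 3.7 / 0.318 = 11.635
AUC_0→∞ = 726.775 + 11.635 = 738.41 ng/mL·h

AUC = 738.4 ng/mL·h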